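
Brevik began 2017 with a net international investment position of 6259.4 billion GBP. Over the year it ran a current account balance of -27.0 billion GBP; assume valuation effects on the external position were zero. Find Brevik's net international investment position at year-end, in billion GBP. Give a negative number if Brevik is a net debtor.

With no valuation effects, change in NIIP = current account = -27.0
End-of-year NIIP = 6259.4 + (-27.0) = 6232.4

6232.4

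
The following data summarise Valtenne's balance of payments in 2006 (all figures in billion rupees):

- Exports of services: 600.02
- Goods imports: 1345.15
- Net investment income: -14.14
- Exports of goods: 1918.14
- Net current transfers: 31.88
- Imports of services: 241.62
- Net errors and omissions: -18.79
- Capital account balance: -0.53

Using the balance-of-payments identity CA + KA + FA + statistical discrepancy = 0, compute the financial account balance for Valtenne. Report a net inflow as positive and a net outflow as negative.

Goods balance = 1918.14 - 1345.15 = 572.99
Services balance = 600.02 - 241.62 = 358.40
Trade balance (goods + services) = 572.99 + 358.40 = 931.39
Net primary income = -14.14
Net secondary income = 31.88
Current account = 931.39 + (-14.14) + 31.88 = 949.13
Financial account = -(949.13 + (-0.53) + (-18.79)) = -929.81

-929.81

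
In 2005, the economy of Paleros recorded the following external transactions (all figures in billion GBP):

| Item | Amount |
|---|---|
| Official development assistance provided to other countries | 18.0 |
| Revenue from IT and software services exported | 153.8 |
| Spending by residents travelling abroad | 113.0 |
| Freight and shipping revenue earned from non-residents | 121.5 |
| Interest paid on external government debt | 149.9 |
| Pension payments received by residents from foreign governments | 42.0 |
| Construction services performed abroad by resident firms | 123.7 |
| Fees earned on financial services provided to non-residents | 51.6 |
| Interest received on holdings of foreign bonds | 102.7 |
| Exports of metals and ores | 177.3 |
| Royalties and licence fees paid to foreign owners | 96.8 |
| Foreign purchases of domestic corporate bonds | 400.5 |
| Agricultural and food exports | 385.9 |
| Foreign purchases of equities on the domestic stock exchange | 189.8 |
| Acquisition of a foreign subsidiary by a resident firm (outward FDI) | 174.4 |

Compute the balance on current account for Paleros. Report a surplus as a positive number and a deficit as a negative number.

780.8

Goods: 385.9 + 177.3 = 563.2
Services: -96.8 - 113.0 + 121.5 + 123.7 + 153.8 + 51.6 = 240.8
Primary income: 102.7 - 149.9 = -47.2
Secondary income: -18.0 + 42.0 = 24.0
Current account = 563.2 + 240.8 + (-47.2) + 24.0 = 780.8
(Excluded from the current account — financial account: foreign purchases of domestic corporate bonds 400.5, foreign purchases of equities on the domestic stock exchange 189.8, acquisition of a foreign subsidiary by a resident firm (outward FDI) 174.4.)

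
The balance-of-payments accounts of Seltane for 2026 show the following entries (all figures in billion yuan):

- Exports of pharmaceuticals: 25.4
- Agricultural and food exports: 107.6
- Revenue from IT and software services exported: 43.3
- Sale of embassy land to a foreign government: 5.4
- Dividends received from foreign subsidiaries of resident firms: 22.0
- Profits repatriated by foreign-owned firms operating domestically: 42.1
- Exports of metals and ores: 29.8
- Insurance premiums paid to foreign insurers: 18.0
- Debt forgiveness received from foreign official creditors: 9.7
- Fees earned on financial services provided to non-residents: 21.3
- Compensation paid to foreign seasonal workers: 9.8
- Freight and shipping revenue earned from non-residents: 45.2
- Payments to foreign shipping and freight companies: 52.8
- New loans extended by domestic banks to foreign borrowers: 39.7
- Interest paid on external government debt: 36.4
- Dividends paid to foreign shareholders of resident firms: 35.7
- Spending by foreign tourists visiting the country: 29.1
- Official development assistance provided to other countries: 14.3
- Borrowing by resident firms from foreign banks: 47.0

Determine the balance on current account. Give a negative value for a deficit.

114.6

Goods: 107.6 + 29.8 + 25.4 = 162.8
Services: -18.0 + 21.3 + 43.3 - 52.8 + 45.2 + 29.1 = 68.1
Primary income: 22.0 - 36.4 - 35.7 - 9.8 - 42.1 = -102.0
Secondary income: -14.3
Current account = 162.8 + 68.1 + (-102.0) + (-14.3) = 114.6
(Excluded from the current account — capital account: sale of embassy land to a foreign government 5.4, debt forgiveness received from foreign official creditors 9.7; financial account: new loans extended by domestic banks to foreign borrowers 39.7, borrowing by resident firms from foreign banks 47.0.)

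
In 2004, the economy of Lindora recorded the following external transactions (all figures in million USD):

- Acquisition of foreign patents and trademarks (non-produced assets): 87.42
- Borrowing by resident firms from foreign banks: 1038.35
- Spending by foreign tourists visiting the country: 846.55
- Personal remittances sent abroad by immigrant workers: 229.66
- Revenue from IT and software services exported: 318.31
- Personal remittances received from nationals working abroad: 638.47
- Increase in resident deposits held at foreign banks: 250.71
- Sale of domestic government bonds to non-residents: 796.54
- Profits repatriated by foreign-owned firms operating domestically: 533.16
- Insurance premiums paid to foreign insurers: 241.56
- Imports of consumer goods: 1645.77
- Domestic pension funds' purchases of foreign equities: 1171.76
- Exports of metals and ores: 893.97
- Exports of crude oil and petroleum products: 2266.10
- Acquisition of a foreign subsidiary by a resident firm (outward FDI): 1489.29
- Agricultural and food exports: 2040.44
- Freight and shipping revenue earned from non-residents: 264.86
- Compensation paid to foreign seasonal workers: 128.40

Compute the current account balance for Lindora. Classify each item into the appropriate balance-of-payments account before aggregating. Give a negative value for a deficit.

4490.15

Goods: 2266.10 + 2040.44 + 893.97 - 1645.77 = 3554.74
Services: 318.31 + 846.55 + 264.86 - 241.56 = 1188.16
Primary income: -533.16 - 128.40 = -661.56
Secondary income: -229.66 + 638.47 = 408.81
Current account = 3554.74 + 1188.16 + (-661.56) + 408.81 = 4490.15
(Excluded from the current account — capital account: acquisition of foreign patents and trademarks (non-produced assets) 87.42; financial account: borrowing by resident firms from foreign banks 1038.35, increase in resident deposits held at foreign banks 250.71, sale of domestic government bonds to non-residents 796.54, domestic pension funds' purchases of foreign equities 1171.76, acquisition of a foreign subsidiary by a resident firm (outward FDI) 1489.29.)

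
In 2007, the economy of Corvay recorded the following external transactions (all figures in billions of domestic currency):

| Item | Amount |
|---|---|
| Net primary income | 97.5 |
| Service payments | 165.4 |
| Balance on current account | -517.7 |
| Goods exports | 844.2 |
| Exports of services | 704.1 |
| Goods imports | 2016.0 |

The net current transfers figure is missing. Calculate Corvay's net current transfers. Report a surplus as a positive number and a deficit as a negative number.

17.9

Current account = goods balance + services balance + net primary income + net secondary income
Sum of the known components = -535.6
Net current transfers = CA - (known components) = -517.7 - (-535.6) = 17.9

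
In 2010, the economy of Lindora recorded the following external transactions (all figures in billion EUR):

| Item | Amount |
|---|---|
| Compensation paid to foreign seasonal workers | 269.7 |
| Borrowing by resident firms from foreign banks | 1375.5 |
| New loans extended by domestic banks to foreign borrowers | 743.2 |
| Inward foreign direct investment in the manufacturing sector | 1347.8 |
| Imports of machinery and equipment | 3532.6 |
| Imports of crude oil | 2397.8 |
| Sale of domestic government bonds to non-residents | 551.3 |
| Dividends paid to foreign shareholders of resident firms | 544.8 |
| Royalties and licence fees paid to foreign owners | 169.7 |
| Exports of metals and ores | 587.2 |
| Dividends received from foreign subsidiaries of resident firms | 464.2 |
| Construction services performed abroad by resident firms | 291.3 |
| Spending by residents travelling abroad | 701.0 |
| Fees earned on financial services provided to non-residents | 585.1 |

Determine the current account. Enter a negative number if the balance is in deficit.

-5687.8

Goods: -2397.8 + 587.2 - 3532.6 = -5343.2
Services: -169.7 + 585.1 + 291.3 - 701.0 = 5.7
Primary income: -269.7 - 544.8 + 464.2 = -350.3
Current account = (-5343.2) + 5.7 + (-350.3) = -5687.8
(Excluded from the current account — financial account: borrowing by resident firms from foreign banks 1375.5, new loans extended by domestic banks to foreign borrowers 743.2, inward foreign direct investment in the manufacturing sector 1347.8, sale of domestic government bonds to non-residents 551.3.)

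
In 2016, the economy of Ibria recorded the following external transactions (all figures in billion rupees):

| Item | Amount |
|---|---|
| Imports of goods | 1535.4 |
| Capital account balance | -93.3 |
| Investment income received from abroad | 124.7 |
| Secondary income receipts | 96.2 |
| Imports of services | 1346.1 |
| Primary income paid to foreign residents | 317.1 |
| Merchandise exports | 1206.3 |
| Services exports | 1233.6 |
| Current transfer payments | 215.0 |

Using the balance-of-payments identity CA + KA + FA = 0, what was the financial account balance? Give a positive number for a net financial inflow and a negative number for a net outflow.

Goods balance = 1206.3 - 1535.4 = -329.1
Services balance = 1233.6 - 1346.1 = -112.5
Trade balance (goods + services) = -329.1 + (-112.5) = -441.6
Net primary income = 124.7 - 317.1 = -192.4
Net secondary income = 96.2 - 215.0 = -118.8
Current account = -441.6 + (-192.4) + (-118.8) = -752.8
Financial account = -(-752.8 + (-93.3)) = 846.1

846.1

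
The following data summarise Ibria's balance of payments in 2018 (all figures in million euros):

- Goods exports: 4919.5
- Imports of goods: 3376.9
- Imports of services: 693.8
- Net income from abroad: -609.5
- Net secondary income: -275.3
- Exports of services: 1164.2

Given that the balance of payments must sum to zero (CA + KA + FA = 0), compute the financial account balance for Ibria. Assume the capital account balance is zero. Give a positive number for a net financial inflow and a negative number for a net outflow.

Goods balance = 4919.5 - 3376.9 = 1542.6
Services balance = 1164.2 - 693.8 = 470.4
Trade balance (goods + services) = 1542.6 + 470.4 = 2013.0
Net primary income = -609.5
Net secondary income = -275.3
Current account = 2013.0 + (-609.5) + (-275.3) = 1128.2
Financial account = -(1128.2) = -1128.2

-1128.2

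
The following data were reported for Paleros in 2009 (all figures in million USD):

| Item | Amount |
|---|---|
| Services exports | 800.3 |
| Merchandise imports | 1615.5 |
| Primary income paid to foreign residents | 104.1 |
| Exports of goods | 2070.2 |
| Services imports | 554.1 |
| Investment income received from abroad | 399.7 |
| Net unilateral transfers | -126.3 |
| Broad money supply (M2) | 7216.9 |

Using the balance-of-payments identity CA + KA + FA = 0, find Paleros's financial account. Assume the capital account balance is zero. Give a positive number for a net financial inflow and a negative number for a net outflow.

Goods balance = 2070.2 - 1615.5 = 454.7
Services balance = 800.3 - 554.1 = 246.2
Trade balance (goods + services) = 454.7 + 246.2 = 700.9
Net primary income = 399.7 - 104.1 = 295.6
Net secondary income = -126.3
Current account = 700.9 + 295.6 + (-126.3) = 870.2
Financial account = -(870.2) = -870.2

-870.2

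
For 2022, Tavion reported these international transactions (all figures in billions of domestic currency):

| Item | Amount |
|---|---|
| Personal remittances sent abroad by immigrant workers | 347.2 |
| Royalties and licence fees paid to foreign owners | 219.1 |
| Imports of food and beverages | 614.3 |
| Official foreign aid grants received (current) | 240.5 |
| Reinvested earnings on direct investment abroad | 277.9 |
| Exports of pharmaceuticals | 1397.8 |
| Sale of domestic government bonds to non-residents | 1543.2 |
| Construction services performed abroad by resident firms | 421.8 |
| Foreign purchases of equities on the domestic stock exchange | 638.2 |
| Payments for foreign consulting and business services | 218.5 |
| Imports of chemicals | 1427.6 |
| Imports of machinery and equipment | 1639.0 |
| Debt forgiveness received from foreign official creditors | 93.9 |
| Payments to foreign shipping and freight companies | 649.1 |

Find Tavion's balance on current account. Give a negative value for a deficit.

Goods: 1397.8 - 1639.0 - 1427.6 - 614.3 = -2283.1
Services: 421.8 - 649.1 - 219.1 - 218.5 = -664.9
Primary income: 277.9
Secondary income: -347.2 + 240.5 = -106.7
Current account = (-2283.1) + (-664.9) + 277.9 + (-106.7) = -2776.8
(Excluded from the current account — financial account: sale of domestic government bonds to non-residents 1543.2, foreign purchases of equities on the domestic stock exchange 638.2; capital account: debt forgiveness received from foreign official creditors 93.9.)

-2776.8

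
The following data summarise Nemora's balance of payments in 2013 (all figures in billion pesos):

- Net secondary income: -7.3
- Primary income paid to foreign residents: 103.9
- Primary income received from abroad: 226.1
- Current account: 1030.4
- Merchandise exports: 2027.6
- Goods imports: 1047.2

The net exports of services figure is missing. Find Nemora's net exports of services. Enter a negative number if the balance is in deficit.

Current account = goods balance + services balance + net primary income + net secondary income
Sum of the known components = 1095.3
Net exports of services = CA - (known components) = 1030.4 - 1095.3 = -64.9

-64.9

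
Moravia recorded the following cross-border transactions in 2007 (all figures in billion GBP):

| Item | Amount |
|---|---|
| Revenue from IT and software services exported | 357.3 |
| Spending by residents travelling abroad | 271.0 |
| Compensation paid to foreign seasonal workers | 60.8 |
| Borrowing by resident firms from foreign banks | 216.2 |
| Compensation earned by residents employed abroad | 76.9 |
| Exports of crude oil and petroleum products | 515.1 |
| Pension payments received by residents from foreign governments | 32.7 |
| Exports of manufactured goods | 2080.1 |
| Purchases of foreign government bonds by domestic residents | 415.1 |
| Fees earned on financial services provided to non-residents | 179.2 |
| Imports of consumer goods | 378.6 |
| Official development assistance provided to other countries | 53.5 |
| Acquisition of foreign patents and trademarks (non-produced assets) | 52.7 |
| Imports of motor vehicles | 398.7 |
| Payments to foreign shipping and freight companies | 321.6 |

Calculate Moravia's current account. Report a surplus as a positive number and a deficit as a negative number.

Goods: 2080.1 - 398.7 + 515.1 - 378.6 = 1817.9
Services: -271.0 - 321.6 + 179.2 + 357.3 = -56.1
Primary income: -60.8 + 76.9 = 16.1
Secondary income: 32.7 - 53.5 = -20.8
Current account = 1817.9 + (-56.1) + 16.1 + (-20.8) = 1757.1
(Excluded from the current account — financial account: borrowing by resident firms from foreign banks 216.2, purchases of foreign government bonds by domestic residents 415.1; capital account: acquisition of foreign patents and trademarks (non-produced assets) 52.7.)

1757.1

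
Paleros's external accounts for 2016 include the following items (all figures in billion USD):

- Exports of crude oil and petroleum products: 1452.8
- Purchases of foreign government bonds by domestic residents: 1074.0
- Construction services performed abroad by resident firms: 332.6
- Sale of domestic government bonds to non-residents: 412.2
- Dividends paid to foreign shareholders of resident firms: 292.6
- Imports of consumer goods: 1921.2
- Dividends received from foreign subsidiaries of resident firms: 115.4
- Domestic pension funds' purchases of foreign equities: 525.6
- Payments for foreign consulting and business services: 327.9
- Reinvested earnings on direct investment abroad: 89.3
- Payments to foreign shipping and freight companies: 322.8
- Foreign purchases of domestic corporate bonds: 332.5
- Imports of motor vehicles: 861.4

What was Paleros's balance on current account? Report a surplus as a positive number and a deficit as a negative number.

-1735.8

Goods: 1452.8 - 1921.2 - 861.4 = -1329.8
Services: -327.9 + 332.6 - 322.8 = -318.1
Primary income: 89.3 - 292.6 + 115.4 = -87.9
Current account = (-1329.8) + (-318.1) + (-87.9) = -1735.8
(Excluded from the current account — financial account: purchases of foreign government bonds by domestic residents 1074.0, sale of domestic government bonds to non-residents 412.2, domestic pension funds' purchases of foreign equities 525.6, foreign purchases of domestic corporate bonds 332.5.)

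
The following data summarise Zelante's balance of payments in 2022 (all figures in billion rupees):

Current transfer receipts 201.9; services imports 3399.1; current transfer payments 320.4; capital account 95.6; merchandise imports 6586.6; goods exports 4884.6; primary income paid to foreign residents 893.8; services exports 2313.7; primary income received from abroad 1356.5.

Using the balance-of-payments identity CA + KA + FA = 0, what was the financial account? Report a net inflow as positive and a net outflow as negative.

Goods balance = 4884.6 - 6586.6 = -1702.0
Services balance = 2313.7 - 3399.1 = -1085.4
Trade balance (goods + services) = -1702.0 + (-1085.4) = -2787.4
Net primary income = 1356.5 - 893.8 = 462.7
Net secondary income = 201.9 - 320.4 = -118.5
Current account = -2787.4 + 462.7 + (-118.5) = -2443.2
Financial account = -(-2443.2 + 95.6) = 2347.6

2347.6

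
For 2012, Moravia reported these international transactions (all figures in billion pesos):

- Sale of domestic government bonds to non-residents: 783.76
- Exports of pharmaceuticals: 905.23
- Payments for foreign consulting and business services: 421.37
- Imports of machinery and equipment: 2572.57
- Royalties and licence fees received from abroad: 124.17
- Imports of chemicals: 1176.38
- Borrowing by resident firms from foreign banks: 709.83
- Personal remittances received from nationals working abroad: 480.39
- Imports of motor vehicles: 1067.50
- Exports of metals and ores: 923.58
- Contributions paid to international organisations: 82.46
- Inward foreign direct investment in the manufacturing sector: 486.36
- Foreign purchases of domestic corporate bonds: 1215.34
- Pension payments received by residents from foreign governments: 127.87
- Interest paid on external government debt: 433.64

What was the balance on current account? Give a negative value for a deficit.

Goods: 905.23 + 923.58 - 2572.57 - 1067.50 - 1176.38 = -2987.64
Services: -421.37 + 124.17 = -297.20
Primary income: -433.64
Secondary income: 127.87 - 82.46 + 480.39 = 525.80
Current account = (-2987.64) + (-297.20) + (-433.64) + 525.80 = -3192.68
(Excluded from the current account — financial account: sale of domestic government bonds to non-residents 783.76, borrowing by resident firms from foreign banks 709.83, inward foreign direct investment in the manufacturing sector 486.36, foreign purchases of domestic corporate bonds 1215.34.)

-3192.68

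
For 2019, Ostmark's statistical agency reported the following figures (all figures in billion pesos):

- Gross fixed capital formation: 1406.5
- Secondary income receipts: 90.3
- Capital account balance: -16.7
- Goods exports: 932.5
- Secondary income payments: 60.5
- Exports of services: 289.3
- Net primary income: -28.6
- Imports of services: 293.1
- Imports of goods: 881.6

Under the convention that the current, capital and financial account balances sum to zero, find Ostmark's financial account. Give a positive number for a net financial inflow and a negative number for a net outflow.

-31.6

Goods balance = 932.5 - 881.6 = 50.9
Services balance = 289.3 - 293.1 = -3.8
Trade balance (goods + services) = 50.9 + (-3.8) = 47.1
Net primary income = -28.6
Net secondary income = 90.3 - 60.5 = 29.8
Current account = 47.1 + (-28.6) + 29.8 = 48.3
Financial account = -(48.3 + (-16.7)) = -31.6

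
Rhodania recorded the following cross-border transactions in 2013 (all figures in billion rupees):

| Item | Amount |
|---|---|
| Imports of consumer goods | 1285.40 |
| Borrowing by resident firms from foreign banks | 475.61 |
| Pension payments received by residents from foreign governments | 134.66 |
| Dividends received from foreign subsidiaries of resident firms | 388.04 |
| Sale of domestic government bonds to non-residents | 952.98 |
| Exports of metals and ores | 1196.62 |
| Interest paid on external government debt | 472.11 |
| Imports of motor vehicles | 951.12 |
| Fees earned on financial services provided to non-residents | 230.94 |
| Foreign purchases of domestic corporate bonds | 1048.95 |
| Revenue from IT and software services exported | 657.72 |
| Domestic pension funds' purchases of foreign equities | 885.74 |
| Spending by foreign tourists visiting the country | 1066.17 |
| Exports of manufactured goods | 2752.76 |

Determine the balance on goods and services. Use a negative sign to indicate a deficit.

3667.69

Goods: -1285.40 - 951.12 + 1196.62 + 2752.76 = 1712.86
Services: 657.72 + 230.94 + 1066.17 = 1954.83
Trade balance = 1712.86 + 1954.83 = 3667.69
(Excluded from the trade balance — financial account: borrowing by resident firms from foreign banks 475.61, sale of domestic government bonds to non-residents 952.98, foreign purchases of domestic corporate bonds 1048.95, domestic pension funds' purchases of foreign equities 885.74; secondary income: pension payments received by residents from foreign governments 134.66; primary income: dividends received from foreign subsidiaries of resident firms 388.04, interest paid on external government debt 472.11.)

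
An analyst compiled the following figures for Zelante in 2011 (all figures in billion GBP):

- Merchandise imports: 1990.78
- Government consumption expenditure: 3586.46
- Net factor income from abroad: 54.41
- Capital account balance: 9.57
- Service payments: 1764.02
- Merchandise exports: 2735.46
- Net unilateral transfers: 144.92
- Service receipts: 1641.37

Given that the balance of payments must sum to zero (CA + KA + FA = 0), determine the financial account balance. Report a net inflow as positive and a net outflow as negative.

-830.93

Goods balance = 2735.46 - 1990.78 = 744.68
Services balance = 1641.37 - 1764.02 = -122.65
Trade balance (goods + services) = 744.68 + (-122.65) = 622.03
Net primary income = 54.41
Net secondary income = 144.92
Current account = 622.03 + 54.41 + 144.92 = 821.36
Financial account = -(821.36 + 9.57) = -830.93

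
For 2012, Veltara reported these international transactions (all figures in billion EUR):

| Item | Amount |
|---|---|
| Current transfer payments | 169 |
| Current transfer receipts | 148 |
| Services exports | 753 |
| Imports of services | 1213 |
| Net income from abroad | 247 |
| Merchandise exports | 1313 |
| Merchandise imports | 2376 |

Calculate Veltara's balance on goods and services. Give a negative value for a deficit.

Goods balance = 1313 - 2376 = -1063
Services balance = 753 - 1213 = -460
Trade balance (goods + services) = -1063 + (-460) = -1523

-1523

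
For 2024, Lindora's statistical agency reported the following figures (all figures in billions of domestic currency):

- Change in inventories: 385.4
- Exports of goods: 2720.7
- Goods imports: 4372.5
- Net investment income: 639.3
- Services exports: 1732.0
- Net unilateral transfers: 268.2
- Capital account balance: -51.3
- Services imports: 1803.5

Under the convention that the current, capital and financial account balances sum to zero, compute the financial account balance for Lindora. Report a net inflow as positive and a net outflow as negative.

Goods balance = 2720.7 - 4372.5 = -1651.8
Services balance = 1732.0 - 1803.5 = -71.5
Trade balance (goods + services) = -1651.8 + (-71.5) = -1723.3
Net primary income = 639.3
Net secondary income = 268.2
Current account = -1723.3 + 639.3 + 268.2 = -815.8
Financial account = -(-815.8 + (-51.3)) = 867.1

867.1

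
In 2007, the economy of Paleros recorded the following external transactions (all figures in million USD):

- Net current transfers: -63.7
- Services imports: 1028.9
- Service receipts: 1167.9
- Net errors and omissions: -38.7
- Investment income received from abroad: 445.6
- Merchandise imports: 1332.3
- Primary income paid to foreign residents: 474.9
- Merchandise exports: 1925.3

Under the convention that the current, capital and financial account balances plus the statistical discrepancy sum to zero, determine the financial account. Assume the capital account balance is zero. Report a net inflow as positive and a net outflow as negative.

Goods balance = 1925.3 - 1332.3 = 593.0
Services balance = 1167.9 - 1028.9 = 139.0
Trade balance (goods + services) = 593.0 + 139.0 = 732.0
Net primary income = 445.6 - 474.9 = -29.3
Net secondary income = -63.7
Current account = 732.0 + (-29.3) + (-63.7) = 639.0
Financial account = -(639.0 + (-38.7)) = -600.3

-600.3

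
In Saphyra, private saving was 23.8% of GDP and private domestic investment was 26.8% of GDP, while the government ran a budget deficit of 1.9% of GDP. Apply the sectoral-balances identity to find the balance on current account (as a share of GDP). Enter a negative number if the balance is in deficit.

-4.9

By the sectoral-balances identity, CA = (S_private - I) + (T - G).
Private balance = 23.8 - 26.8 = -3.0
Government balance (T - G) = -1.9
CA = -3.0 + (-1.9) = -4.9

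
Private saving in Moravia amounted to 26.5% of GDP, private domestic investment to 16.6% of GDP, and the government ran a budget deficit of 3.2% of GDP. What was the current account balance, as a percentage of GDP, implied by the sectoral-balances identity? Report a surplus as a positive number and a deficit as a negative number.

By the sectoral-balances identity, CA = (S_private - I) + (T - G).
Private balance = 26.5 - 16.6 = 9.9
Government balance (T - G) = -3.2
CA = 9.9 + (-3.2) = 6.7

6.7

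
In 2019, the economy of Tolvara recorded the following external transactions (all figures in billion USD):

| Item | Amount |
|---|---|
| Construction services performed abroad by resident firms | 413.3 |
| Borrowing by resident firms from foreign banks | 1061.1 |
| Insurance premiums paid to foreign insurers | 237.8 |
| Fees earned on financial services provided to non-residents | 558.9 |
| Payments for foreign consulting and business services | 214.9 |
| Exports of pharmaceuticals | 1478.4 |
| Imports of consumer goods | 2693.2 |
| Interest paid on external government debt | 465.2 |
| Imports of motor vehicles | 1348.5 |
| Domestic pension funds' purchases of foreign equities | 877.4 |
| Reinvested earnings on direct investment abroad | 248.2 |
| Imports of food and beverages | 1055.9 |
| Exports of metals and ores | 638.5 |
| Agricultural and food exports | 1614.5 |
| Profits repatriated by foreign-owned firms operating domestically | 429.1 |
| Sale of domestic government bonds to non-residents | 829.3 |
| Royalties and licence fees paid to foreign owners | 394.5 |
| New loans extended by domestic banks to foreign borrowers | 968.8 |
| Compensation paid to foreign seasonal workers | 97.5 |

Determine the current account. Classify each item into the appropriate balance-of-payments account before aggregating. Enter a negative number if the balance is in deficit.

-1984.8

Goods: -1348.5 - 2693.2 + 1614.5 + 638.5 + 1478.4 - 1055.9 = -1366.2
Services: -237.8 - 214.9 + 558.9 + 413.3 - 394.5 = 125.0
Primary income: -465.2 - 429.1 + 248.2 - 97.5 = -743.6
Current account = (-1366.2) + 125.0 + (-743.6) = -1984.8
(Excluded from the current account — financial account: borrowing by resident firms from foreign banks 1061.1, domestic pension funds' purchases of foreign equities 877.4, sale of domestic government bonds to non-residents 829.3, new loans extended by domestic banks to foreign borrowers 968.8.)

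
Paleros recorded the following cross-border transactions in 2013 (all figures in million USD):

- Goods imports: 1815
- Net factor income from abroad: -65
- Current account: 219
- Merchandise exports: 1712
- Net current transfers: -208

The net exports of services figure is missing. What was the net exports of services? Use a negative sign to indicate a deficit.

595

Current account = goods balance + services balance + net primary income + net secondary income
Sum of the known components = -376
Net exports of services = CA - (known components) = 219 - (-376) = 595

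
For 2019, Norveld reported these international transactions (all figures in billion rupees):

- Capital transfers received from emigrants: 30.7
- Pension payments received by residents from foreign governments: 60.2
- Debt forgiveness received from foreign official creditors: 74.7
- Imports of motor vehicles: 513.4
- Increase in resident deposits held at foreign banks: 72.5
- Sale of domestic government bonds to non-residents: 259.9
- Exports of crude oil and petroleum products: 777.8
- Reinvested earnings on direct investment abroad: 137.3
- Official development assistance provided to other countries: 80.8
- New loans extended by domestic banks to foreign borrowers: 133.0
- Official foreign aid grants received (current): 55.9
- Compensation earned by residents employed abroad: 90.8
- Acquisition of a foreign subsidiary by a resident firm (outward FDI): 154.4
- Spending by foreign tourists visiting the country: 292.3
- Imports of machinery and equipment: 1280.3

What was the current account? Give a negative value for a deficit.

Goods: -1280.3 - 513.4 + 777.8 = -1015.9
Services: 292.3
Primary income: 90.8 + 137.3 = 228.1
Secondary income: 55.9 + 60.2 - 80.8 = 35.3
Current account = (-1015.9) + 292.3 + 228.1 + 35.3 = -460.2
(Excluded from the current account — capital account: capital transfers received from emigrants 30.7, debt forgiveness received from foreign official creditors 74.7; financial account: increase in resident deposits held at foreign banks 72.5, sale of domestic government bonds to non-residents 259.9, new loans extended by domestic banks to foreign borrowers 133.0, acquisition of a foreign subsidiary by a resident firm (outward FDI) 154.4.)

-460.2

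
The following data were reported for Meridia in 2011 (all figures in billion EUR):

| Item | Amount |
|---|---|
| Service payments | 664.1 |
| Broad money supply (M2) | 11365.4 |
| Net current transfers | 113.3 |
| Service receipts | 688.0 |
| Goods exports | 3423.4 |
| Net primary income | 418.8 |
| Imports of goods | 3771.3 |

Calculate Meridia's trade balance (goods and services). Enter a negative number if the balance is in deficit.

-324.0

Goods balance = 3423.4 - 3771.3 = -347.9
Services balance = 688.0 - 664.1 = 23.9
Trade balance (goods + services) = -347.9 + 23.9 = -324.0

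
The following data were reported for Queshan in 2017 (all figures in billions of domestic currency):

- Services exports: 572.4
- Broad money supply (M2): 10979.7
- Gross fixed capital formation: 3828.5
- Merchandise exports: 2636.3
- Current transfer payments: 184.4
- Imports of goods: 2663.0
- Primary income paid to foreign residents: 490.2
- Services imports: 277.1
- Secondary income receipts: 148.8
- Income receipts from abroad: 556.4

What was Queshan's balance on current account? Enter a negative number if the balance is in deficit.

299.2

Goods balance = 2636.3 - 2663.0 = -26.7
Services balance = 572.4 - 277.1 = 295.3
Trade balance (goods + services) = -26.7 + 295.3 = 268.6
Net primary income = 556.4 - 490.2 = 66.2
Net secondary income = 148.8 - 184.4 = -35.6
Current account = 268.6 + 66.2 + (-35.6) = 299.2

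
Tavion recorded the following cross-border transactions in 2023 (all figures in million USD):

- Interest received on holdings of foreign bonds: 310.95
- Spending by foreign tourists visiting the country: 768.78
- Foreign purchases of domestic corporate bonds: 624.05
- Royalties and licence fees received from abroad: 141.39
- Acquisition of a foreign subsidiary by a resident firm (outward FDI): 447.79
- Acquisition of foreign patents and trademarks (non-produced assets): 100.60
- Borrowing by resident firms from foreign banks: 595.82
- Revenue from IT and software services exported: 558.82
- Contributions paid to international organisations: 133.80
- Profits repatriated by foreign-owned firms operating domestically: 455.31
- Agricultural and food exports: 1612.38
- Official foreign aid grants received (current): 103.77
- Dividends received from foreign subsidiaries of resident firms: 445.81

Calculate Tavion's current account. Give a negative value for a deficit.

Goods: 1612.38
Services: 768.78 + 558.82 + 141.39 = 1468.99
Primary income: 310.95 + 445.81 - 455.31 = 301.45
Secondary income: -133.80 + 103.77 = -30.03
Current account = 1612.38 + 1468.99 + 301.45 + (-30.03) = 3352.79
(Excluded from the current account — financial account: foreign purchases of domestic corporate bonds 624.05, acquisition of a foreign subsidiary by a resident firm (outward FDI) 447.79, borrowing by resident firms from foreign banks 595.82; capital account: acquisition of foreign patents and trademarks (non-produced assets) 100.60.)

3352.79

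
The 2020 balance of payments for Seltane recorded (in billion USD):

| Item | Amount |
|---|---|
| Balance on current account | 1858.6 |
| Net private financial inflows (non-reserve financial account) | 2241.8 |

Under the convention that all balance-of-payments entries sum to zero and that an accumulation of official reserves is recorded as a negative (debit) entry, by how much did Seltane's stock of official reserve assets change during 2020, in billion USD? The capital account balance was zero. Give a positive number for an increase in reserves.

Official reserve transactions balance = -(1858.6 + 2241.8) = -4100.4
An accumulation of reserves is recorded as a debit (negative entry), so the change in the stock of reserves is the negative of that balance.
Change in official reserves = -(-4100.4) = 4100.4

4100.4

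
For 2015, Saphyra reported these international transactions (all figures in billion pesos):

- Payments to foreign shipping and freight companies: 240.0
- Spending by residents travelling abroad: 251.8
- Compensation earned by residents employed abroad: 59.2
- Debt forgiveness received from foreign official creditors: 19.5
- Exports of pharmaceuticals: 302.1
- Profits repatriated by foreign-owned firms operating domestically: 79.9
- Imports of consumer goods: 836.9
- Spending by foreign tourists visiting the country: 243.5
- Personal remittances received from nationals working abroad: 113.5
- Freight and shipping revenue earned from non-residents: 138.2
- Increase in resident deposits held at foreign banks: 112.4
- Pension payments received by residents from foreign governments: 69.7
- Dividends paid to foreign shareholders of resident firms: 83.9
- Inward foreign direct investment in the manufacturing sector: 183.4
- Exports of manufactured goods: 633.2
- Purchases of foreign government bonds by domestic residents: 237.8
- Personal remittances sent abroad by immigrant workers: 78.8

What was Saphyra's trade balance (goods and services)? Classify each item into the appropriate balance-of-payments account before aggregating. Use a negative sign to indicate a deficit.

Goods: 633.2 + 302.1 - 836.9 = 98.4
Services: -240.0 + 243.5 + 138.2 - 251.8 = -110.1
Trade balance = 98.4 + (-110.1) = -11.7
(Excluded from the trade balance — primary income: compensation earned by residents employed abroad 59.2, profits repatriated by foreign-owned firms operating domestically 79.9, dividends paid to foreign shareholders of resident firms 83.9; capital account: debt forgiveness received from foreign official creditors 19.5; secondary income: personal remittances received from nationals working abroad 113.5, pension payments received by residents from foreign governments 69.7, personal remittances sent abroad by immigrant workers 78.8; financial account: increase in resident deposits held at foreign banks 112.4, inward foreign direct investment in the manufacturing sector 183.4, purchases of foreign government bonds by domestic residents 237.8.)

-11.7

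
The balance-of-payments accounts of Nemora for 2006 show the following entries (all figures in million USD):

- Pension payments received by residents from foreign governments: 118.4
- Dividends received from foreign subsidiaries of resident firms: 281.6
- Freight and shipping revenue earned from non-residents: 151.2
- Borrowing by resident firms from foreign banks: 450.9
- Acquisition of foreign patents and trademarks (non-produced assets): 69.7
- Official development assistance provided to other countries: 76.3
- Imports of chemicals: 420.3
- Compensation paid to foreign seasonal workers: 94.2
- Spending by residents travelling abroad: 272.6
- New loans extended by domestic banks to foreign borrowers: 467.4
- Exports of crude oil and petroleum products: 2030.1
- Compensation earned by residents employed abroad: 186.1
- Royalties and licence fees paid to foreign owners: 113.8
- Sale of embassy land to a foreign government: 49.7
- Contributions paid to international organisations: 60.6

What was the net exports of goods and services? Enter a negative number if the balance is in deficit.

Goods: 2030.1 - 420.3 = 1609.8
Services: -272.6 + 151.2 - 113.8 = -235.2
Trade balance = 1609.8 + (-235.2) = 1374.6
(Excluded from the trade balance — secondary income: pension payments received by residents from foreign governments 118.4, official development assistance provided to other countries 76.3, contributions paid to international organisations 60.6; primary income: dividends received from foreign subsidiaries of resident firms 281.6, compensation paid to foreign seasonal workers 94.2, compensation earned by residents employed abroad 186.1; financial account: borrowing by resident firms from foreign banks 450.9, new loans extended by domestic banks to foreign borrowers 467.4; capital account: acquisition of foreign patents and trademarks (non-produced assets) 69.7, sale of embassy land to a foreign government 49.7.)

1374.6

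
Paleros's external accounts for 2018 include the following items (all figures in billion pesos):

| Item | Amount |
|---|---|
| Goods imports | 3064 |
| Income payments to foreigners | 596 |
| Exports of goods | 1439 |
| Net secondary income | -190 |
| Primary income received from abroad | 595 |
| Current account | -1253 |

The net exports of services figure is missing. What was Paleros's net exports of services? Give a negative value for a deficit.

Current account = goods balance + services balance + net primary income + net secondary income
Sum of the known components = -1816
Net exports of services = CA - (known components) = -1253 - (-1816) = 563

563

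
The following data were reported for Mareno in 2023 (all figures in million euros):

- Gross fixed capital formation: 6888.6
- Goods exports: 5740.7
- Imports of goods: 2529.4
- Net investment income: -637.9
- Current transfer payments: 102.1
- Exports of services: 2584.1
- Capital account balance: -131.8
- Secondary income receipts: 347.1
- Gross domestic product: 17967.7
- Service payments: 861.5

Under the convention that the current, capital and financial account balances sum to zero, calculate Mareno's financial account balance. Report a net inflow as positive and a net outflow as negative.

Goods balance = 5740.7 - 2529.4 = 3211.3
Services balance = 2584.1 - 861.5 = 1722.6
Trade balance (goods + services) = 3211.3 + 1722.6 = 4933.9
Net primary income = -637.9
Net secondary income = 347.1 - 102.1 = 245.0
Current account = 4933.9 + (-637.9) + 245.0 = 4541.0
Financial account = -(4541.0 + (-131.8)) = -4409.2

-4409.2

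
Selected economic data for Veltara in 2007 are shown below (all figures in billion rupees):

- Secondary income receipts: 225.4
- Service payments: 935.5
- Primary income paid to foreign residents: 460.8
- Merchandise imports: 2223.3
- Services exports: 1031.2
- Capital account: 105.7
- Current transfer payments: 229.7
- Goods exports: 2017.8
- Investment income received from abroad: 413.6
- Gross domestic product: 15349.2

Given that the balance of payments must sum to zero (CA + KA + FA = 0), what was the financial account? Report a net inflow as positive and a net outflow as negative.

Goods balance = 2017.8 - 2223.3 = -205.5
Services balance = 1031.2 - 935.5 = 95.7
Trade balance (goods + services) = -205.5 + 95.7 = -109.8
Net primary income = 413.6 - 460.8 = -47.2
Net secondary income = 225.4 - 229.7 = -4.3
Current account = -109.8 + (-47.2) + (-4.3) = -161.3
Financial account = -(-161.3 + 105.7) = 55.6

55.6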